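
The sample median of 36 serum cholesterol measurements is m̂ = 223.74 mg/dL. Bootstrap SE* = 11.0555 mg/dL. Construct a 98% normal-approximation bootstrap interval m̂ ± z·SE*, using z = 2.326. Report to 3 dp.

Margin = 2.326 × 11.0555 = 25.7151
Interval: 223.74 ± 25.7151

(198.025, 249.455)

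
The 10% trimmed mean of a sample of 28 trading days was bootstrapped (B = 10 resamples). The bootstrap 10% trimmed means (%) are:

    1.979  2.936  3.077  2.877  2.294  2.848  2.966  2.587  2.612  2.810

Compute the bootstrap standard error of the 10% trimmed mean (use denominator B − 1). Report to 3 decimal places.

Bootstrap SE is the standard deviation of the 10 replicate 10% trimmed means.
Mean of replicates: (1.979 + 2.936 + 3.077 + 2.877 + 2.294 + 2.848 + 2.966 + 2.587 + 2.612 + 2.810) / 10 = 26.9860 / 10 = 2.6986
Sum of squared deviations: (−0.7196)² + (+0.2374)² + (+0.3784)² + (+0.1784)² + (−0.4046)² + (+0.1494)² + (+0.2674)² + (−0.1116)² + (−0.0866)² + (+0.1114)² = 1.0391
Variance = 1.0391 / 9 = 0.1155
SE* = √0.1155

SE* = 0.340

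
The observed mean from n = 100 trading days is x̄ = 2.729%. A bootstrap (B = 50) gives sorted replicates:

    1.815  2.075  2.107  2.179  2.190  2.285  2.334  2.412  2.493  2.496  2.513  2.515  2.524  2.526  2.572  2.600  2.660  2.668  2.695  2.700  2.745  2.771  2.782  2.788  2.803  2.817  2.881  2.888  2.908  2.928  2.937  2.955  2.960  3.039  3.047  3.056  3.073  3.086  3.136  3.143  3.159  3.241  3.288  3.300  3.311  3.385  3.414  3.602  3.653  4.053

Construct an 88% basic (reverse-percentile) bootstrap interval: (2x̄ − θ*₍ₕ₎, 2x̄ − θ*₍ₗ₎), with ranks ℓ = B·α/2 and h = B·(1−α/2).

Percentile endpoints at ranks 3 and 47: θ*₍3₎ = 2.107, θ*₍47₎ = 3.414.
Basic interval reflects these around x̄:
  lower = 2 × 2.729 − 3.414 = 2.044
  upper = 2 × 2.729 − 2.107 = 3.351

(2.044, 3.351)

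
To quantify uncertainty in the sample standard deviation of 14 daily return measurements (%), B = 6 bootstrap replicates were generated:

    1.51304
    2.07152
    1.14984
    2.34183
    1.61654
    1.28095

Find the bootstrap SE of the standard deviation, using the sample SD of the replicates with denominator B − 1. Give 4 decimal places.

SE* = 0.4608

Bootstrap SE is the standard deviation of the 6 replicate standard deviations.
Mean of replicates: (1.51304 + 2.07152 + 1.14984 + 2.34183 + 1.61654 + 1.28095) / 6 = 9.973720 / 6 = 1.662287
Sum of squared deviations: (−0.149247)² + (+0.409233)² + (−0.512447)² + (+0.679543)² + (−0.045747)² + (−0.381337)² = 1.061638
Variance = 1.061638 / 5 = 0.212328
SE* = √0.212328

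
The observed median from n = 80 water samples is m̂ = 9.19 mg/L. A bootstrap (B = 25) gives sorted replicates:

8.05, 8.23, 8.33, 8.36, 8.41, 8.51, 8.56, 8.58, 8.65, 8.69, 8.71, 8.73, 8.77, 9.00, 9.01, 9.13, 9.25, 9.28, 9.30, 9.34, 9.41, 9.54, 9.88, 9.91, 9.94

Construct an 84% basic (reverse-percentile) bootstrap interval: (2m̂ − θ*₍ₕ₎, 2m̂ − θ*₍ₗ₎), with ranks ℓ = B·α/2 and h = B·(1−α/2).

(8.50, 10.15)

Percentile endpoints at ranks 2 and 23: θ*₍2₎ = 8.23, θ*₍23₎ = 9.88.
Basic interval reflects these around m̂:
  lower = 2 × 9.19 − 9.88 = 8.50
  upper = 2 × 9.19 − 8.23 = 10.15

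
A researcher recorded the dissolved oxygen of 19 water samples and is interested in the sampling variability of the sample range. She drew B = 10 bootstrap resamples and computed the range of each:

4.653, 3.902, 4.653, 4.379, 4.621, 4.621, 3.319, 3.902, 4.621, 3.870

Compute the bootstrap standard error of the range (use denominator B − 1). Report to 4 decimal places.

SE* = 0.4723

Bootstrap SE is the standard deviation of the 10 replicate ranges.
Mean of replicates: (4.653 + 3.902 + 4.653 + 4.379 + 4.621 + 4.621 + 3.319 + 3.902 + 4.621 + 3.870) / 10 = 42.54100 / 10 = 4.25410
Sum of squared deviations: (+0.39890)² + (−0.35210)² + (+0.39890)² + (+0.12490)² + (+0.36690)² + (+0.36690)² + (−0.93510)² + (−0.35210)² + (+0.36690)² + (−0.38410)² = 2.00758
Variance = 2.00758 / 9 = 0.22306
SE* = √0.22306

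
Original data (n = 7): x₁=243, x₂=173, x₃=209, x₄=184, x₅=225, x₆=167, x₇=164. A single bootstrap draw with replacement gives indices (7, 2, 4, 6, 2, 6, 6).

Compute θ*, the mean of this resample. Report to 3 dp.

θ* = 170.714

Resample values: 164, 173, 184, 167, 173, 167, 167.
Mean = (164 + 173 + 184 + 167 + 173 + 167 + 167) / 7 = 1195.0 / 7 = 170.714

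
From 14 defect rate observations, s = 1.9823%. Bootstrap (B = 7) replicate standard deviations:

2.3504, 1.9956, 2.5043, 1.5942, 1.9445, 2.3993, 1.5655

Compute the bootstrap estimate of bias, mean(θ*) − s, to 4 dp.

mean(θ*) = (2.3504 + 1.9956 + 2.5043 + 1.5942 + 1.9445 + 2.3993 + 1.5655) / 7 = 2.05054
bias = 2.05054 − 1.9823

bias = +0.0682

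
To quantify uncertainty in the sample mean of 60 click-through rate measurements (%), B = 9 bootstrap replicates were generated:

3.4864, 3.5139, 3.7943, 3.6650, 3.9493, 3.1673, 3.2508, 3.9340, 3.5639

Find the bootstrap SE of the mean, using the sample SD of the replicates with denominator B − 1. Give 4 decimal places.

SE* = 0.2752

Bootstrap SE is the standard deviation of the 9 replicate means.
Mean of replicates: (3.4864 + 3.5139 + 3.7943 + 3.6650 + 3.9493 + 3.1673 + 3.2508 + 3.9340 + 3.5639) / 9 = 32.32490 / 9 = 3.59166
Sum of squared deviations: (−0.10526)² + (−0.07776)² + (+0.20264)² + (+0.07334)² + (+0.35764)² + (−0.42436)² + (−0.34086)² + (+0.34234)² + (−0.02776)² = 0.60571
Variance = 0.60571 / 8 = 0.07571
SE* = √0.07571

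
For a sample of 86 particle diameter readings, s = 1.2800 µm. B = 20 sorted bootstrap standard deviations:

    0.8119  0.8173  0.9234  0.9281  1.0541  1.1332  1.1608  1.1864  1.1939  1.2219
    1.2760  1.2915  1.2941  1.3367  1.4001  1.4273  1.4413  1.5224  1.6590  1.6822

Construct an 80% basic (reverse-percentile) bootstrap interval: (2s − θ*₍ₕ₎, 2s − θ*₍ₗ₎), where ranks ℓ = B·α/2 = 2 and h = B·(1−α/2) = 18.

(1.0376, 1.7427)

Percentile endpoints at ranks 2 and 18: θ*₍2₎ = 0.8173, θ*₍18₎ = 1.5224.
Basic interval reflects these around s:
  lower = 2 × 1.2800 − 1.5224 = 1.0376
  upper = 2 × 1.2800 − 0.8173 = 1.7427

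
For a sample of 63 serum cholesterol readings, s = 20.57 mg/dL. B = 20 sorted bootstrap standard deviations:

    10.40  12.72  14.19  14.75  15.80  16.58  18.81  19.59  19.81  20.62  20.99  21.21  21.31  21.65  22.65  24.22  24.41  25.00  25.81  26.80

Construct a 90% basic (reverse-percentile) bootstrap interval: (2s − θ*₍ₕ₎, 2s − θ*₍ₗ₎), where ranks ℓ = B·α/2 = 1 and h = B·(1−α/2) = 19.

Percentile endpoints at ranks 1 and 19: θ*₍1₎ = 10.40, θ*₍19₎ = 25.81.
Basic interval reflects these around s:
  lower = 2 × 20.57 − 25.81 = 15.33
  upper = 2 × 20.57 − 10.40 = 30.74

(15.33, 30.74)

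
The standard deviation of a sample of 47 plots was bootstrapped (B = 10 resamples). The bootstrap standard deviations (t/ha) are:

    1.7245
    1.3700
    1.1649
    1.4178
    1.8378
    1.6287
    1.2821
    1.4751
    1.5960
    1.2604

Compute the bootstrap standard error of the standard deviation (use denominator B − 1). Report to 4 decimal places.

SE* = 0.2175

Bootstrap SE is the standard deviation of the 10 replicate standard deviations.
Mean of replicates: (1.7245 + 1.3700 + 1.1649 + 1.4178 + 1.8378 + 1.6287 + 1.2821 + 1.4751 + 1.5960 + 1.2604) / 10 = 14.75730 / 10 = 1.47573
Sum of squared deviations: (+0.24877)² + (−0.10573)² + (−0.31083)² + (−0.05793)² + (+0.36207)² + (+0.15297)² + (−0.19363)² + (−0.00063)² + (+0.12027)² + (−0.21533)² = 0.42586
Variance = 0.42586 / 9 = 0.04732
SE* = √0.04732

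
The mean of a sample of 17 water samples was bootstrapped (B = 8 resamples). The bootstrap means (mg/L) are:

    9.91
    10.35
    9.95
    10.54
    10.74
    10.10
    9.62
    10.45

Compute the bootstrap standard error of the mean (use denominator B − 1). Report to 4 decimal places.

SE* = 0.3751

Bootstrap SE is the standard deviation of the 8 replicate means.
Mean of replicates: (9.91 + 10.35 + 9.95 + 10.54 + 10.74 + 10.10 + 9.62 + 10.45) / 8 = 81.66000 / 8 = 10.20750
Sum of squared deviations: (−0.29750)² + (+0.14250)² + (−0.25750)² + (+0.33250)² + (+0.53250)² + (−0.10750)² + (−0.58750)² + (+0.24250)² = 0.98475
Variance = 0.98475 / 7 = 0.14068
SE* = √0.14068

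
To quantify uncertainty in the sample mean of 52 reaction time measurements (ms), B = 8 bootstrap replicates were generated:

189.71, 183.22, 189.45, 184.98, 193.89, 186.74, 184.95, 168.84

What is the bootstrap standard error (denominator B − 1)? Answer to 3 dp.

Bootstrap SE is the standard deviation of the 8 replicate means.
Mean of replicates: (189.71 + 183.22 + 189.45 + 184.98 + 193.89 + 186.74 + 184.95 + 168.84) / 8 = 1481.7800 / 8 = 185.2225
Sum of squared deviations: (+4.4875)² + (−2.0025)² + (+4.2275)² + (−0.2425)² + (+8.6675)² + (+1.5175)² + (−0.2725)² + (−16.3825)² = 387.9671
Variance = 387.9671 / 7 = 55.4239
SE* = √55.4239

SE* = 7.445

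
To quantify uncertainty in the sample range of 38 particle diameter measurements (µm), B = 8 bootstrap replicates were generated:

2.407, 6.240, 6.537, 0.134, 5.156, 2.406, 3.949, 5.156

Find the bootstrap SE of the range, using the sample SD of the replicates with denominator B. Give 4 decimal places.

Bootstrap SE is the standard deviation of the 8 replicate ranges.
Mean of replicates: (2.407 + 6.240 + 6.537 + 0.134 + 5.156 + 2.406 + 3.949 + 5.156) / 8 = 31.98500 / 8 = 3.99812
Sum of squared deviations: (−1.59112)² + (+2.24188)² + (+2.53887)² + (−3.86413)² + (+1.15787)² + (−1.59212)² + (−0.04913)² + (+1.15787)² = 34.15365
Variance = 34.15365 / 8 = 4.26921
SE* = √4.26921

SE* = 2.0662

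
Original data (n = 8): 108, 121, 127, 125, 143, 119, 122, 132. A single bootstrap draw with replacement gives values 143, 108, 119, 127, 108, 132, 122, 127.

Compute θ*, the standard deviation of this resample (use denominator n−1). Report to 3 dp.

θ* = 11.829

Mean = 123.2500; sum of squared deviations = 979.5000
s² = 979.5000 / 7 = 139.9286
s = √139.9286 = 11.829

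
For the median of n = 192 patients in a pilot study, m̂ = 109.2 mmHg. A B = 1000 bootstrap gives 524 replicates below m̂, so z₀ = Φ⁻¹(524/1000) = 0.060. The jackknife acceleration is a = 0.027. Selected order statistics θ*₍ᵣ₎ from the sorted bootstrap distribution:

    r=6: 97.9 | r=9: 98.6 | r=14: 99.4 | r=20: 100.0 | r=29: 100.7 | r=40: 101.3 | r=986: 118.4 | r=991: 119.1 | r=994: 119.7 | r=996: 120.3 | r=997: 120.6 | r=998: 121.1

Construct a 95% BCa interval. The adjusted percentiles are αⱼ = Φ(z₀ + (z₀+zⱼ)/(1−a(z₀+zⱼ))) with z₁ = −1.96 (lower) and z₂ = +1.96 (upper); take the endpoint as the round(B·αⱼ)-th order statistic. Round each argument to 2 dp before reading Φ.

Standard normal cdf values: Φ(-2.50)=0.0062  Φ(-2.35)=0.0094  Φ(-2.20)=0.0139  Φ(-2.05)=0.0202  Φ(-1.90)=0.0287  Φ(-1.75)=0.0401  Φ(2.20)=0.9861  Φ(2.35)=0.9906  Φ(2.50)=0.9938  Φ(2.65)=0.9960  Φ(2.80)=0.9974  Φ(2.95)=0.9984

Lower: z₀ + z₁ = 0.060 + (-1.960) = -1.900; 1 − a(z₀+z₁) = 1 − (0.027)(-1.900) = 1.0513; argument = 0.060 + (-1.900)/1.0513 = -1.7473 → -1.75.
α₁ = Φ(-1.75) = 0.0401; rank = round(1000 × 0.0401) = 40; θ*₍40₎ = 101.3.
Upper: z₀ + z₂ = 2.020; 1 − a(z₀+z₂) = 0.9455; argument = 2.1965 → 2.20; α₂ = 0.9861; rank = 986; θ*₍986₎ = 118.4.

(101.3, 118.4)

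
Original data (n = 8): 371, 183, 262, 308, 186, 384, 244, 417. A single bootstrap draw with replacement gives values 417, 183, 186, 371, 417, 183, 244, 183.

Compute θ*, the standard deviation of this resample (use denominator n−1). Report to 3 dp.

Mean = 273.0000; sum of squared deviations = 83786.0000
s² = 83786.0000 / 7 = 11969.4286
s = √11969.4286 = 109.405

θ* = 109.405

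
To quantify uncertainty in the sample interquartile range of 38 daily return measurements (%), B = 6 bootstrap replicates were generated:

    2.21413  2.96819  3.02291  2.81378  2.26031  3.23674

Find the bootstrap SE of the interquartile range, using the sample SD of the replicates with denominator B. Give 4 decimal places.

Bootstrap SE is the standard deviation of the 6 replicate interquartile ranges.
Mean of replicates: (2.21413 + 2.96819 + 3.02291 + 2.81378 + 2.26031 + 3.23674) / 6 = 16.516060 / 6 = 2.752677
Sum of squared deviations: (−0.538547)² + (+0.215513)² + (+0.270233)² + (+0.061103)² + (−0.492367)² + (+0.484063)² = 0.889980
Variance = 0.889980 / 6 = 0.148330
SE* = √0.148330

SE* = 0.3851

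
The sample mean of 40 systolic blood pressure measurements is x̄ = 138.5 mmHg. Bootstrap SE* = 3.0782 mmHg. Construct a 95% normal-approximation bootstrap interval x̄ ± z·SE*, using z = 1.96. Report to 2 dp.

Margin = 1.96 × 3.0782 = 6.033
Interval: 138.5 ± 6.033

(132.47, 144.53)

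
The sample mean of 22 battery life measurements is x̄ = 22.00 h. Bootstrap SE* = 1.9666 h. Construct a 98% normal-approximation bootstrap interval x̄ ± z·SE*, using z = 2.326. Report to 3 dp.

(17.426, 26.574)

Margin = 2.326 × 1.9666 = 4.5743
Interval: 22.00 ± 4.5743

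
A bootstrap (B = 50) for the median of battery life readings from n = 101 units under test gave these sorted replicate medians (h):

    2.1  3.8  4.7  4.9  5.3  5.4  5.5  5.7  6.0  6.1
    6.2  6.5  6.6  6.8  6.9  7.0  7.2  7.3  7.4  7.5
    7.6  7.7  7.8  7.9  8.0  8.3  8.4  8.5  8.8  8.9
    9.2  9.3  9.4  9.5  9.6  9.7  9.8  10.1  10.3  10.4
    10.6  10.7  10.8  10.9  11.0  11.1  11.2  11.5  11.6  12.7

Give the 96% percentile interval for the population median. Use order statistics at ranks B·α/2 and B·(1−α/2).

α = 0.04; lower rank = 50 × 0.020 = 1; upper rank = 50 × 0.980 = 49.
The 1st smallest replicate is 2.1; the 49th is 11.6.

(2.1, 11.6)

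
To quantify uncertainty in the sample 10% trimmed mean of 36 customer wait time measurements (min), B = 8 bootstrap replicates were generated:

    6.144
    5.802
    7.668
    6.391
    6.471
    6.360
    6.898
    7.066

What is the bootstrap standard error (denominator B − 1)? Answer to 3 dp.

SE* = 0.587

Bootstrap SE is the standard deviation of the 8 replicate 10% trimmed means.
Mean of replicates: (6.144 + 5.802 + 7.668 + 6.391 + 6.471 + 6.360 + 6.898 + 7.066) / 8 = 52.8000 / 8 = 6.6000
Sum of squared deviations: (−0.4560)² + (−0.7980)² + (+1.0680)² + (−0.2090)² + (−0.1290)² + (−0.2400)² + (+0.2980)² + (+0.4660)² = 2.4092
Variance = 2.4092 / 7 = 0.3442
SE* = √0.3442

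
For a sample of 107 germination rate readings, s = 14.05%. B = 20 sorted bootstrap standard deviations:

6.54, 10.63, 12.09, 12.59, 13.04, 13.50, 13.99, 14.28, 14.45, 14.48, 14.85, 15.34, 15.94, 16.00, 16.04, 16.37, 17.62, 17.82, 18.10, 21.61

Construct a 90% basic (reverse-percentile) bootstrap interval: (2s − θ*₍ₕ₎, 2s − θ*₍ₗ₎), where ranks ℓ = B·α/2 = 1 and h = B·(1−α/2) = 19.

(10.00, 21.56)

Percentile endpoints at ranks 1 and 19: θ*₍1₎ = 6.54, θ*₍19₎ = 18.10.
Basic interval reflects these around s:
  lower = 2 × 14.05 − 18.10 = 10.00
  upper = 2 × 14.05 − 6.54 = 21.56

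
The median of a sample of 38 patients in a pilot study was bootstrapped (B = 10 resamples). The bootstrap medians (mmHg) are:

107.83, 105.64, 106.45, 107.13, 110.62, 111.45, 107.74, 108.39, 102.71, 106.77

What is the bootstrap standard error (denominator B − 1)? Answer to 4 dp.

SE* = 2.4600

Bootstrap SE is the standard deviation of the 10 replicate medians.
Mean of replicates: (107.83 + 105.64 + 106.45 + 107.13 + 110.62 + 111.45 + 107.74 + 108.39 + 102.71 + 106.77) / 10 = 1074.73000 / 10 = 107.47300
Sum of squared deviations: (+0.35700)² + (−1.83300)² + (−1.02300)² + (−0.34300)² + (+3.14700)² + (+3.97700)² + (+0.26700)² + (+0.91700)² + (−4.76300)² + (−0.70300)² = 54.46421
Variance = 54.46421 / 9 = 6.05158
SE* = √6.05158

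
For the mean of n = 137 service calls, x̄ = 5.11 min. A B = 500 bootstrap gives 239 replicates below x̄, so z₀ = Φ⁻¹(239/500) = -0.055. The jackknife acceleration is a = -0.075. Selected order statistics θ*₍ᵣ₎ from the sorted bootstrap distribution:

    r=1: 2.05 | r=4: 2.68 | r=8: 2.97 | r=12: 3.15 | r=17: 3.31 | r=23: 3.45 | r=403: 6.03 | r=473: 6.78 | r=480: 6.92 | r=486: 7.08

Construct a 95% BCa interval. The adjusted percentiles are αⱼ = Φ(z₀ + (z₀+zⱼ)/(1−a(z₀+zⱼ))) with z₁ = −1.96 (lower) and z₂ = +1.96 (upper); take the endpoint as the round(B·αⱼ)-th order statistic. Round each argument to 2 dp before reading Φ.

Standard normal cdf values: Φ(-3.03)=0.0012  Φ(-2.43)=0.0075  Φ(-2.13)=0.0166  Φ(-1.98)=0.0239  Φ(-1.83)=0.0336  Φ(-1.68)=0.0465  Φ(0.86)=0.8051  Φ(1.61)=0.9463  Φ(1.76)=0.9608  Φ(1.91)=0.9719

(2.68, 6.78)

Lower: z₀ + z₁ = -0.055 + (-1.960) = -2.015; 1 − a(z₀+z₁) = 1 − (-0.075)(-2.015) = 0.8489; argument = -0.055 + (-2.015)/0.8489 = -2.4287 → -2.43.
α₁ = Φ(-2.43) = 0.0075; rank = round(500 × 0.0075) = 4; θ*₍4₎ = 2.68.
Upper: z₀ + z₂ = 1.905; 1 − a(z₀+z₂) = 1.1429; argument = 1.6118 → 1.61; α₂ = 0.9463; rank = 473; θ*₍473₎ = 6.78.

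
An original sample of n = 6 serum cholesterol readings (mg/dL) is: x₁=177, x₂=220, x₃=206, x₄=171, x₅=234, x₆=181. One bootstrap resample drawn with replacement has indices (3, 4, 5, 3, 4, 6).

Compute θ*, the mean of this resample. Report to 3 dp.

θ* = 194.833

Resample values: 206, 171, 234, 206, 171, 181.
Mean = (206 + 171 + 234 + 206 + 171 + 181) / 6 = 1169.0 / 6 = 194.833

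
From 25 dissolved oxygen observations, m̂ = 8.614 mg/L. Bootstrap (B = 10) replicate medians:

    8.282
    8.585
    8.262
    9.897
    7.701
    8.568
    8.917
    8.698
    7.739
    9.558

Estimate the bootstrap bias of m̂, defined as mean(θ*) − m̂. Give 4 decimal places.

mean(θ*) = (8.282 + 8.585 + 8.262 + 9.897 + 7.701 + 8.568 + 8.917 + 8.698 + 7.739 + 9.558) / 10 = 8.62070
bias = 8.62070 − 8.614

bias = +0.0067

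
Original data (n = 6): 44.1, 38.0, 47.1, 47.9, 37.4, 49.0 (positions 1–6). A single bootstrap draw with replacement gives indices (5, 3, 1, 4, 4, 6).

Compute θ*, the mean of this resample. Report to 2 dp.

Resample values: 37.4, 47.1, 44.1, 47.9, 47.9, 49.0.
Mean = (37.4 + 47.1 + 44.1 + 47.9 + 47.9 + 49.0) / 6 = 273.40 / 6 = 45.57

θ* = 45.57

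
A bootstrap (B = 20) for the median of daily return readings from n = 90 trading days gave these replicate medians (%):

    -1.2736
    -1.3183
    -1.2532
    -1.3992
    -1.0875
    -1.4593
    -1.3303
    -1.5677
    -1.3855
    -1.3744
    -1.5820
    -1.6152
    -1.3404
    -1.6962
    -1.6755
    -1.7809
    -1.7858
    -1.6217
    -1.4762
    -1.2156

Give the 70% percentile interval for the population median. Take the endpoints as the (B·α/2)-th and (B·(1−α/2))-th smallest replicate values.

Sorted replicates: -1.7858, -1.7809, -1.6962, -1.6755, -1.6217, -1.6152, -1.5820, -1.5677, -1.4762, -1.4593, -1.3992, -1.3855, -1.3744, -1.3404, -1.3303, -1.3183, -1.2736, -1.2532, -1.2156, -1.0875
α = 0.30; lower rank = 20 × 0.150 = 3; upper rank = 20 × 0.850 = 17.
The 3rd smallest replicate is -1.6962; the 17th is -1.2736.

(-1.6962, -1.2736)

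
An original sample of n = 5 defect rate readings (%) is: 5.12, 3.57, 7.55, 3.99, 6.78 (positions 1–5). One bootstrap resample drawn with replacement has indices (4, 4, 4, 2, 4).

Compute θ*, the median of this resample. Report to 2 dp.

Resample values: 3.99, 3.99, 3.99, 3.57, 3.99.
Sorted: 3.57, 3.99, 3.99, 3.99, 3.99
Median = middle value = 3.99

θ* = 3.99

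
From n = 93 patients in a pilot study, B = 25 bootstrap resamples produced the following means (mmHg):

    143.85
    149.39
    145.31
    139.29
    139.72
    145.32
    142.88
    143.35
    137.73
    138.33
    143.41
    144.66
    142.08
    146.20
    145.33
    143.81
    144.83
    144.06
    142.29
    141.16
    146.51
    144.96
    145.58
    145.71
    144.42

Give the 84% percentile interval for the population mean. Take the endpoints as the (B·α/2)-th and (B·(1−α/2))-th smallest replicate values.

Sorted replicates: 137.73, 138.33, 139.29, 139.72, 141.16, 142.08, 142.29, 142.88, 143.35, 143.41, 143.81, 143.85, 144.06, 144.42, 144.66, 144.83, 144.96, 145.31, 145.32, 145.33, 145.58, 145.71, 146.20, 146.51, 149.39
α = 0.16; lower rank = 25 × 0.080 = 2; upper rank = 25 × 0.920 = 23.
The 2nd smallest replicate is 138.33; the 23rd is 146.20.

(138.33, 146.20)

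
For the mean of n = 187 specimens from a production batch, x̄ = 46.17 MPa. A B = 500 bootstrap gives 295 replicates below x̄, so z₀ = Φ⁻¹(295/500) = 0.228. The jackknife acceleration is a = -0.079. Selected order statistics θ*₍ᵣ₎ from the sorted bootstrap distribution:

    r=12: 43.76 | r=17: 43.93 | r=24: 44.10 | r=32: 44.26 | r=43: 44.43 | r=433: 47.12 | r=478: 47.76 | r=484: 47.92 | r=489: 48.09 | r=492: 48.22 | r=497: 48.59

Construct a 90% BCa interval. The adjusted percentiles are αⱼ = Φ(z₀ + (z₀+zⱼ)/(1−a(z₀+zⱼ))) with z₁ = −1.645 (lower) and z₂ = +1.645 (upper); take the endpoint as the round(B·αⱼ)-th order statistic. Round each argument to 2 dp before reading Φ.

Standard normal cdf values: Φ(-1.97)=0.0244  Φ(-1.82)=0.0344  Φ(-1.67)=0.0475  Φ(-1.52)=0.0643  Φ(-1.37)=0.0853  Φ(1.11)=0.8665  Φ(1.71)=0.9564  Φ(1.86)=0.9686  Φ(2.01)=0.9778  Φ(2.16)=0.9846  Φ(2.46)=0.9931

Lower: z₀ + z₁ = 0.228 + (-1.645) = -1.417; 1 − a(z₀+z₁) = 1 − (-0.079)(-1.417) = 0.8881; argument = 0.228 + (-1.417)/0.8881 = -1.3676 → -1.37.
α₁ = Φ(-1.37) = 0.0853; rank = round(500 × 0.0853) = 43; θ*₍43₎ = 44.43.
Upper: z₀ + z₂ = 1.873; 1 − a(z₀+z₂) = 1.1480; argument = 1.8596 → 1.86; α₂ = 0.9686; rank = 484; θ*₍484₎ = 47.92.

(44.43, 47.92)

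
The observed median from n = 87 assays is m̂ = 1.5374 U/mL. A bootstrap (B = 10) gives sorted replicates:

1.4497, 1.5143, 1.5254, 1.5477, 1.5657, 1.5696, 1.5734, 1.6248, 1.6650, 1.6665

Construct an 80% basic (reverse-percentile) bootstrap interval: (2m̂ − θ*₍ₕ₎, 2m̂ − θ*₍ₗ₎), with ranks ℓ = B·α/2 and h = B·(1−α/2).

Percentile endpoints at ranks 1 and 9: θ*₍1₎ = 1.4497, θ*₍9₎ = 1.6650.
Basic interval reflects these around m̂:
  lower = 2 × 1.5374 − 1.6650 = 1.4098
  upper = 2 × 1.5374 − 1.4497 = 1.6251

(1.4098, 1.6251)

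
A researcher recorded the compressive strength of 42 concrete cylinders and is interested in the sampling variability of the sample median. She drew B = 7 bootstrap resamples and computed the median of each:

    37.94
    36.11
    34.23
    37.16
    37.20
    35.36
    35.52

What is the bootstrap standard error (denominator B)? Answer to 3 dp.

SE* = 1.195

Bootstrap SE is the standard deviation of the 7 replicate medians.
Mean of replicates: (37.94 + 36.11 + 34.23 + 37.16 + 37.20 + 35.36 + 35.52) / 7 = 253.5200 / 7 = 36.2171
Sum of squared deviations: (+1.7229)² + (−0.1071)² + (−1.9871)² + (+0.9429)² + (+0.9829)² + (−0.8571)² + (−0.6971)² = 10.0041
Variance = 10.0041 / 7 = 1.4292
SE* = √1.4292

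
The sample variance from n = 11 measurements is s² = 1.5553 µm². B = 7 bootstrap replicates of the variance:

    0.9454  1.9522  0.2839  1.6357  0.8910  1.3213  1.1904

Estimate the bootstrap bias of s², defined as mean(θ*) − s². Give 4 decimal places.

mean(θ*) = (0.9454 + 1.9522 + 0.2839 + 1.6357 + 0.8910 + 1.3213 + 1.1904) / 7 = 1.17427
bias = 1.17427 − 1.5553

bias = −0.3810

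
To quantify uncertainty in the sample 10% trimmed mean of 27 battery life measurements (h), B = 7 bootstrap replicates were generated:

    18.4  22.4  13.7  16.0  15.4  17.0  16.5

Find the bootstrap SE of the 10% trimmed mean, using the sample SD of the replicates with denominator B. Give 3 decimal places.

SE* = 2.558

Bootstrap SE is the standard deviation of the 7 replicate 10% trimmed means.
Mean of replicates: (18.4 + 22.4 + 13.7 + 16.0 + 15.4 + 17.0 + 16.5) / 7 = 119.4000 / 7 = 17.0571
Sum of squared deviations: (+1.3429)² + (+5.3429)² + (−3.3571)² + (−1.0571)² + (−1.6571)² + (−0.0571)² + (−0.5571)² = 45.7971
Variance = 45.7971 / 7 = 6.5424
SE* = √6.5424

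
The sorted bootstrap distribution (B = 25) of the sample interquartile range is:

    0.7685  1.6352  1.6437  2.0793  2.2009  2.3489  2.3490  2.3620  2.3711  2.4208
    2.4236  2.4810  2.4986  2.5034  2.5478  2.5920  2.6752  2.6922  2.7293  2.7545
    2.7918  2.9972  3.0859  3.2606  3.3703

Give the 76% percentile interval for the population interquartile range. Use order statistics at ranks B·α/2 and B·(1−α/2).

(1.6437, 2.9972)

α = 0.24; lower rank = 25 × 0.120 = 3; upper rank = 25 × 0.880 = 22.
The 3rd smallest replicate is 1.6437; the 22nd is 2.9972.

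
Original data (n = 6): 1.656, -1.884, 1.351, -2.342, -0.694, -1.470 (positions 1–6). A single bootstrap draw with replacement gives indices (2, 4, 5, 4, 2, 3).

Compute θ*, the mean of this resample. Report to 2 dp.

θ* = -1.30

Resample values: -1.884, -2.342, -0.694, -2.342, -1.884, 1.351.
Mean = ((-1.884) + (-2.342) + (-0.694) + (-2.342) + (-1.884) + 1.351) / 6 = -7.7950 / 6 = -1.30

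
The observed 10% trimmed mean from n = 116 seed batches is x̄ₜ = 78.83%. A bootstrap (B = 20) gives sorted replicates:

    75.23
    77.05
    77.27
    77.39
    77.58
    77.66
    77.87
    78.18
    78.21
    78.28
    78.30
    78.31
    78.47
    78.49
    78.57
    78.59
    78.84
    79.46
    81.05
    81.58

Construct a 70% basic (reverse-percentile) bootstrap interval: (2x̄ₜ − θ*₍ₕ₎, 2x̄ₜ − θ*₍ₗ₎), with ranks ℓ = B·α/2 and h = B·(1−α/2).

Percentile endpoints at ranks 3 and 17: θ*₍3₎ = 77.27, θ*₍17₎ = 78.84.
Basic interval reflects these around x̄ₜ:
  lower = 2 × 78.83 − 78.84 = 78.82
  upper = 2 × 78.83 − 77.27 = 80.39

(78.82, 80.39)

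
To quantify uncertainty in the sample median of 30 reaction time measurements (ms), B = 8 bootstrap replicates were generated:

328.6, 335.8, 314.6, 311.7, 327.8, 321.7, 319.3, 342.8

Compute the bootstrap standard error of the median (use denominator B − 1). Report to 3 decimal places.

SE* = 10.570

Bootstrap SE is the standard deviation of the 8 replicate medians.
Mean of replicates: (328.6 + 335.8 + 314.6 + 311.7 + 327.8 + 321.7 + 319.3 + 342.8) / 8 = 2602.3000 / 8 = 325.2875
Sum of squared deviations: (+3.3125)² + (+10.5125)² + (−10.6875)² + (−13.5875)² + (+2.5125)² + (−3.5875)² + (−5.9875)² + (+17.5125)² = 782.0488
Variance = 782.0488 / 7 = 111.7213
SE* = √111.7213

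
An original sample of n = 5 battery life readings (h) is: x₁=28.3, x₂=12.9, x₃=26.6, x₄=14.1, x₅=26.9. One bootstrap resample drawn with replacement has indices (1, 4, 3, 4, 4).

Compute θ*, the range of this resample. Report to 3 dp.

Resample values: 28.3, 14.1, 26.6, 14.1, 14.1.
Range = 28.3 − 14.1 = 14.200

θ* = 14.200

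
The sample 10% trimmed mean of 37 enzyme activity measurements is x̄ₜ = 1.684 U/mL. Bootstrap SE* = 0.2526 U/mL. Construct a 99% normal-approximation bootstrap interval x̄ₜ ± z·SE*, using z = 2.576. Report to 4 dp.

Margin = 2.576 × 0.2526 = 0.65070
Interval: 1.684 ± 0.65070

(1.0333, 2.3347)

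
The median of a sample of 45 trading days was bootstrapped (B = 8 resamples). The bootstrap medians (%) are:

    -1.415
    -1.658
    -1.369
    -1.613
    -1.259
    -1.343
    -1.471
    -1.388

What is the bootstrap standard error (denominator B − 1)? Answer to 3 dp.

Bootstrap SE is the standard deviation of the 8 replicate medians.
Mean of replicates: ((-1.415) + (-1.658) + (-1.369) + (-1.613) + (-1.259) + (-1.343) + (-1.471) + (-1.388)) / 8 = -11.5160 / 8 = -1.4395
Sum of squared deviations: (+0.0245)² + (−0.2185)² + (+0.0705)² + (−0.1735)² + (+0.1805)² + (+0.0965)² + (−0.0315)² + (+0.0515)² = 0.1290
Variance = 0.1290 / 7 = 0.0184
SE* = √0.0184

SE* = 0.136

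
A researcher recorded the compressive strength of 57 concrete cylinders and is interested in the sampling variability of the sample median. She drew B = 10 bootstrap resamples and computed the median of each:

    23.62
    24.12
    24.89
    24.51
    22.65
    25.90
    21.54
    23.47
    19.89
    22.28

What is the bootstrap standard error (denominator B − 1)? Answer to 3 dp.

SE* = 1.756

Bootstrap SE is the standard deviation of the 10 replicate medians.
Mean of replicates: (23.62 + 24.12 + 24.89 + 24.51 + 22.65 + 25.90 + 21.54 + 23.47 + 19.89 + 22.28) / 10 = 232.8700 / 10 = 23.2870
Sum of squared deviations: (+0.3330)² + (+0.8330)² + (+1.6030)² + (+1.2230)² + (−0.6370)² + (+2.6130)² + (−1.7470)² + (+0.1830)² + (−3.3970)² + (−1.0070)² = 27.7428
Variance = 27.7428 / 9 = 3.0825
SE* = √3.0825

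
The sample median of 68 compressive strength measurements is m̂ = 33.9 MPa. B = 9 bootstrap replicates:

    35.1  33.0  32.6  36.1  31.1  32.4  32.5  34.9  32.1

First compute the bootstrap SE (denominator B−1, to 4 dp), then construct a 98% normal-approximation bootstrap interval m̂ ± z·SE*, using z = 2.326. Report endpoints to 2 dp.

(30.05, 37.75)

Mean of replicates = 33.3111; sum of squared deviations = 21.9489; SE* = √(21.9489/8) = 1.6564
Margin = 2.326 × 1.6564 = 3.853
Interval: 33.9 ± 3.853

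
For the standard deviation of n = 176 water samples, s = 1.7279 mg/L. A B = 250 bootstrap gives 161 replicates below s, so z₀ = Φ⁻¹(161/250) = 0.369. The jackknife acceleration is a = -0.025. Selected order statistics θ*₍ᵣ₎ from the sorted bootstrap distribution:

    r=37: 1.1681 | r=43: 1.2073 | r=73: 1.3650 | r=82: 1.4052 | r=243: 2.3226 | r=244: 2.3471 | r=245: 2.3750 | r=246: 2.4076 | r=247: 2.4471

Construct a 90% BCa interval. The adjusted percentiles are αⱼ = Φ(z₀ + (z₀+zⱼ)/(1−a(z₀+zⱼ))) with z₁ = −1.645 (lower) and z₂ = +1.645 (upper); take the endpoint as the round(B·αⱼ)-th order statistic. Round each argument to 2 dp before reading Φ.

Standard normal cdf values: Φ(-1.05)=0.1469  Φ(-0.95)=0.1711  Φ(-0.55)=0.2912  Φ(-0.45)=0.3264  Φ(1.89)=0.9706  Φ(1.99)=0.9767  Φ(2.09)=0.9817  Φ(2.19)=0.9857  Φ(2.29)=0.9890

Lower: z₀ + z₁ = 0.369 + (-1.645) = -1.276; 1 − a(z₀+z₁) = 1 − (-0.025)(-1.276) = 0.9681; argument = 0.369 + (-1.276)/0.9681 = -0.9490 → -0.95.
α₁ = Φ(-0.95) = 0.1711; rank = round(250 × 0.1711) = 43; θ*₍43₎ = 1.2073.
Upper: z₀ + z₂ = 2.014; 1 − a(z₀+z₂) = 1.0503; argument = 2.2865 → 2.29; α₂ = 0.9890; rank = 247; θ*₍247₎ = 2.4471.

(1.2073, 2.4471)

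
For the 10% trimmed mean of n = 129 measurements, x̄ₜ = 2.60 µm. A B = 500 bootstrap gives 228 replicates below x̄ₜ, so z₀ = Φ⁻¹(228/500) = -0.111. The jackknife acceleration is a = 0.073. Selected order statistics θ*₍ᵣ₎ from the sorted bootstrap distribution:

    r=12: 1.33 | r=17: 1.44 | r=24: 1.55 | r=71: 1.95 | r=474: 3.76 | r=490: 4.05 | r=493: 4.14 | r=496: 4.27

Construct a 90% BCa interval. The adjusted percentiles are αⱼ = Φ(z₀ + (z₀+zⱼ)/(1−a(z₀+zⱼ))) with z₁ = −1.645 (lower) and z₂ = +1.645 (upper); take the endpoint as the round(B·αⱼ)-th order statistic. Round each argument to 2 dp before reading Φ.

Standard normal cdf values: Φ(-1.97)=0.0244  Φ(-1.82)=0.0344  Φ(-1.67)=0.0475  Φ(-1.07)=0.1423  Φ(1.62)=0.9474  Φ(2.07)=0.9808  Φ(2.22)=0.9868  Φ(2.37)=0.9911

(1.55, 3.76)

Lower: z₀ + z₁ = -0.111 + (-1.645) = -1.756; 1 − a(z₀+z₁) = 1 − (0.073)(-1.756) = 1.1282; argument = -0.111 + (-1.756)/1.1282 = -1.6675 → -1.67.
α₁ = Φ(-1.67) = 0.0475; rank = round(500 × 0.0475) = 24; θ*₍24₎ = 1.55.
Upper: z₀ + z₂ = 1.534; 1 − a(z₀+z₂) = 0.8880; argument = 1.6164 → 1.62; α₂ = 0.9474; rank = 474; θ*₍474₎ = 3.76.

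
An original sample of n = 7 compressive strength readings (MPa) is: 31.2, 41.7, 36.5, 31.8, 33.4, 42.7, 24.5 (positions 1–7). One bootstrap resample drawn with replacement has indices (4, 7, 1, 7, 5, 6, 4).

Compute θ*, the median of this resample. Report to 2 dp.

Resample values: 31.8, 24.5, 31.2, 24.5, 33.4, 42.7, 31.8.
Sorted: 24.5, 24.5, 31.2, 31.8, 31.8, 33.4, 42.7
Median = middle value = 31.80

θ* = 31.80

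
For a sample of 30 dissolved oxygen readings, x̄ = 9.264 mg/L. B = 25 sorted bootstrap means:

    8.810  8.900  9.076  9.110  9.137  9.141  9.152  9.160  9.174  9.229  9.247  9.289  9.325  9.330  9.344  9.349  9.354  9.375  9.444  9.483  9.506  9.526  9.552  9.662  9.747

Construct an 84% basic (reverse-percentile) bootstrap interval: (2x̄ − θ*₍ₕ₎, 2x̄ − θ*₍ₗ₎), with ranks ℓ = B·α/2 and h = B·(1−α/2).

Percentile endpoints at ranks 2 and 23: θ*₍2₎ = 8.900, θ*₍23₎ = 9.552.
Basic interval reflects these around x̄:
  lower = 2 × 9.264 − 9.552 = 8.976
  upper = 2 × 9.264 − 8.900 = 9.628

(8.976, 9.628)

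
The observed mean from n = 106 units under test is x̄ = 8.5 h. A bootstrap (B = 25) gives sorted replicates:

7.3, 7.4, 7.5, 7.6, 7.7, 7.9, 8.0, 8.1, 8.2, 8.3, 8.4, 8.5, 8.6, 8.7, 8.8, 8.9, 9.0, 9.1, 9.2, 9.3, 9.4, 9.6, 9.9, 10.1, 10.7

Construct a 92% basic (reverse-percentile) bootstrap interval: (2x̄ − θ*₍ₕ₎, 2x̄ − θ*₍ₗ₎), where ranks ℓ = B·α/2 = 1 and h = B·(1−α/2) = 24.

(6.9, 9.7)

Percentile endpoints at ranks 1 and 24: θ*₍1₎ = 7.3, θ*₍24₎ = 10.1.
Basic interval reflects these around x̄:
  lower = 2 × 8.5 − 10.1 = 6.9
  upper = 2 × 8.5 − 7.3 = 9.7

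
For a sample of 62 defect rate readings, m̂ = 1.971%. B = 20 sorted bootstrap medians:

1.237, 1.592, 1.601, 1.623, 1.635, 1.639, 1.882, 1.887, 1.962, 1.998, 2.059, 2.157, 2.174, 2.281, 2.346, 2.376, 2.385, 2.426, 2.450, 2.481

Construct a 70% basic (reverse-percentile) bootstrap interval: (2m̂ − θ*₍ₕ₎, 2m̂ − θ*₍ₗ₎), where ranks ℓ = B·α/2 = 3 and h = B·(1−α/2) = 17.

(1.557, 2.341)

Percentile endpoints at ranks 3 and 17: θ*₍3₎ = 1.601, θ*₍17₎ = 2.385.
Basic interval reflects these around m̂:
  lower = 2 × 1.971 − 2.385 = 1.557
  upper = 2 × 1.971 − 1.601 = 2.341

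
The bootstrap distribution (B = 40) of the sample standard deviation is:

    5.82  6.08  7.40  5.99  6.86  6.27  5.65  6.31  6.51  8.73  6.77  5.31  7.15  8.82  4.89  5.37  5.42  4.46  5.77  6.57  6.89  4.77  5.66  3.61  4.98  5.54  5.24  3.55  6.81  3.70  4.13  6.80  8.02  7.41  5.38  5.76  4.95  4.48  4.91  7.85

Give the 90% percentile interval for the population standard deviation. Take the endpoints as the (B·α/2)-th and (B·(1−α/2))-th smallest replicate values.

(3.61, 8.02)

Sorted replicates: 3.55, 3.61, 3.70, 4.13, 4.46, 4.48, 4.77, 4.89, 4.91, 4.95, 4.98, 5.24, 5.31, 5.37, 5.38, 5.42, 5.54, 5.65, 5.66, 5.76, 5.77, 5.82, 5.99, 6.08, 6.27, 6.31, 6.51, 6.57, 6.77, 6.80, 6.81, 6.86, 6.89, 7.15, 7.40, 7.41, 7.85, 8.02, 8.73, 8.82
α = 0.10; lower rank = 40 × 0.050 = 2; upper rank = 40 × 0.950 = 38.
The 2nd smallest replicate is 3.61; the 38th is 8.02.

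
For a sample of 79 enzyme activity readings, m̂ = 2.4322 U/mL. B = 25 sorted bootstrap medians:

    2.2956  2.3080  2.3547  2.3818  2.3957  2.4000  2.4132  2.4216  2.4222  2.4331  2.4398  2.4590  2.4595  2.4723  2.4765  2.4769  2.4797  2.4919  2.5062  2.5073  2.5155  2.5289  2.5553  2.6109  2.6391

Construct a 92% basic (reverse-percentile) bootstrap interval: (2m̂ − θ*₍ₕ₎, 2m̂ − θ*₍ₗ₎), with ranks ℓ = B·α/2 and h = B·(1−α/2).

Percentile endpoints at ranks 1 and 24: θ*₍1₎ = 2.2956, θ*₍24₎ = 2.6109.
Basic interval reflects these around m̂:
  lower = 2 × 2.4322 − 2.6109 = 2.2535
  upper = 2 × 2.4322 − 2.2956 = 2.5688

(2.2535, 2.5688)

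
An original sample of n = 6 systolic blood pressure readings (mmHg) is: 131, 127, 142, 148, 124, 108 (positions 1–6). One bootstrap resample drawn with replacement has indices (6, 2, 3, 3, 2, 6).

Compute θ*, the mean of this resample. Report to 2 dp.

θ* = 125.67

Resample values: 108, 127, 142, 142, 127, 108.
Mean = (108 + 127 + 142 + 142 + 127 + 108) / 6 = 754.0 / 6 = 125.67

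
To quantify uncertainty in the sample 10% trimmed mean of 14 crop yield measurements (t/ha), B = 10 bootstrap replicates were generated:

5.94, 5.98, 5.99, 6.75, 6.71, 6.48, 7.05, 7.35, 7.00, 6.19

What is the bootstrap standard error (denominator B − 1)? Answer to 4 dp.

SE* = 0.5058

Bootstrap SE is the standard deviation of the 10 replicate 10% trimmed means.
Mean of replicates: (5.94 + 5.98 + 5.99 + 6.75 + 6.71 + 6.48 + 7.05 + 7.35 + 7.00 + 6.19) / 10 = 65.44000 / 10 = 6.54400
Sum of squared deviations: (−0.60400)² + (−0.56400)² + (−0.55400)² + (+0.20600)² + (+0.16600)² + (−0.06400)² + (+0.50600)² + (+0.80600)² + (+0.45600)² + (−0.35400)² = 2.30284
Variance = 2.30284 / 9 = 0.25587
SE* = √0.25587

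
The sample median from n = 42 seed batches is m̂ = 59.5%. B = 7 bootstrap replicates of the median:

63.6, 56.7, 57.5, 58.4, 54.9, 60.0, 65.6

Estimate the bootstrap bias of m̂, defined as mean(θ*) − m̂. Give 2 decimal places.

mean(θ*) = (63.6 + 56.7 + 57.5 + 58.4 + 54.9 + 60.0 + 65.6) / 7 = 59.529
bias = 59.529 − 59.5

bias = +0.03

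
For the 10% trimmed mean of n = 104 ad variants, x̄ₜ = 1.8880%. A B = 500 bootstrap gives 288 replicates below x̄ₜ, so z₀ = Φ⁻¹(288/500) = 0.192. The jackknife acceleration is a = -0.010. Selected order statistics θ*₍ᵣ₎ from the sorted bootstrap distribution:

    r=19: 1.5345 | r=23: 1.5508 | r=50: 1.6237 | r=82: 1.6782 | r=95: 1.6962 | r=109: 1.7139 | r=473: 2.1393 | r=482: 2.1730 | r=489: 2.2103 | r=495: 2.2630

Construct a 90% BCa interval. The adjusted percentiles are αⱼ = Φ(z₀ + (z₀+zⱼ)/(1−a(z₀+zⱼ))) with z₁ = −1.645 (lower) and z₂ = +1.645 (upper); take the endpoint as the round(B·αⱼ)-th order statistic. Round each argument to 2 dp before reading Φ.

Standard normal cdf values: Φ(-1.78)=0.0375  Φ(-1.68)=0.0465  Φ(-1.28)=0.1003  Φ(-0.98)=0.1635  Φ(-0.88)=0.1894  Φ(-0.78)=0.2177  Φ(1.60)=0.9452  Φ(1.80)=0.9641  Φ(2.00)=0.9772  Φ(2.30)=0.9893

Lower: z₀ + z₁ = 0.192 + (-1.645) = -1.453; 1 − a(z₀+z₁) = 1 − (-0.010)(-1.453) = 0.9855; argument = 0.192 + (-1.453)/0.9855 = -1.2824 → -1.28.
α₁ = Φ(-1.28) = 0.1003; rank = round(500 × 0.1003) = 50; θ*₍50₎ = 1.6237.
Upper: z₀ + z₂ = 1.837; 1 − a(z₀+z₂) = 1.0184; argument = 1.9959 → 2.00; α₂ = 0.9772; rank = 489; θ*₍489₎ = 2.2103.

(1.6237, 2.2103)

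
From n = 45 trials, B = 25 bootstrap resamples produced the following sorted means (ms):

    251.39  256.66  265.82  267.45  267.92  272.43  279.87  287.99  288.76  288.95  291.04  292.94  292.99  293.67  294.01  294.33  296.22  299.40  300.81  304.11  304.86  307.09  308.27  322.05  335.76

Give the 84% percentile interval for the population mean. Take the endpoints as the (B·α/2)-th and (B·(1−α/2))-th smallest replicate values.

α = 0.16; lower rank = 25 × 0.080 = 2; upper rank = 25 × 0.920 = 23.
The 2nd smallest replicate is 256.66; the 23rd is 308.27.

(256.66, 308.27)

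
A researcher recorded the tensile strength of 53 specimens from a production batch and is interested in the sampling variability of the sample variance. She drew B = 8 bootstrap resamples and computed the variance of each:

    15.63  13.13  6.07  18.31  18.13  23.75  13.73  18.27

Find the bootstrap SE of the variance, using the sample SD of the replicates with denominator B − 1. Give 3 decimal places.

Bootstrap SE is the standard deviation of the 8 replicate variances.
Mean of replicates: (15.63 + 13.13 + 6.07 + 18.31 + 18.13 + 23.75 + 13.73 + 18.27) / 8 = 127.0200 / 8 = 15.8775
Sum of squared deviations: (−0.2475)² + (−2.7475)² + (−9.8075)² + (+2.4325)² + (+2.2525)² + (+7.8725)² + (−2.1475)² + (+2.3925)² = 187.0999
Variance = 187.0999 / 7 = 26.7286
SE* = √26.7286

SE* = 5.170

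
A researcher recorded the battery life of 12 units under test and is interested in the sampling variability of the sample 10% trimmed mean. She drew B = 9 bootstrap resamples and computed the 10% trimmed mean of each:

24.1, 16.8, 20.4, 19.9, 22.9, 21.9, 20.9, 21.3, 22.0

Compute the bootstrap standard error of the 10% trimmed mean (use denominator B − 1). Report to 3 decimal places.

SE* = 2.067

Bootstrap SE is the standard deviation of the 9 replicate 10% trimmed means.
Mean of replicates: (24.1 + 16.8 + 20.4 + 19.9 + 22.9 + 21.9 + 20.9 + 21.3 + 22.0) / 9 = 190.2000 / 9 = 21.1333
Sum of squared deviations: (+2.9667)² + (−4.3333)² + (−0.7333)² + (−1.2333)² + (+1.7667)² + (+0.7667)² + (−0.2333)² + (+0.1667)² + (+0.8667)² = 34.1800
Variance = 34.1800 / 8 = 4.2725
SE* = √4.2725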